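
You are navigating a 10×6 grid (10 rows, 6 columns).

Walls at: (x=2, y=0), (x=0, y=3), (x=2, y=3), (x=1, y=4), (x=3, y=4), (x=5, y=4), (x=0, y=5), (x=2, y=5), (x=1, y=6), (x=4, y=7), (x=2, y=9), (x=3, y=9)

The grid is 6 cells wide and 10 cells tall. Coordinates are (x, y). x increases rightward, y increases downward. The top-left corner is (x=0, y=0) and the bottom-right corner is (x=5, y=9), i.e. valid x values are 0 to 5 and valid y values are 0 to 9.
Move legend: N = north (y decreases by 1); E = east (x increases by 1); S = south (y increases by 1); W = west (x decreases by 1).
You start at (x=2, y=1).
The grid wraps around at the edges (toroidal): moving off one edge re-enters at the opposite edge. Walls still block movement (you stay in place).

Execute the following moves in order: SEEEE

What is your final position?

Start: (x=2, y=1)
  S (south): (x=2, y=1) -> (x=2, y=2)
  E (east): (x=2, y=2) -> (x=3, y=2)
  E (east): (x=3, y=2) -> (x=4, y=2)
  E (east): (x=4, y=2) -> (x=5, y=2)
  E (east): (x=5, y=2) -> (x=0, y=2)
Final: (x=0, y=2)

Answer: Final position: (x=0, y=2)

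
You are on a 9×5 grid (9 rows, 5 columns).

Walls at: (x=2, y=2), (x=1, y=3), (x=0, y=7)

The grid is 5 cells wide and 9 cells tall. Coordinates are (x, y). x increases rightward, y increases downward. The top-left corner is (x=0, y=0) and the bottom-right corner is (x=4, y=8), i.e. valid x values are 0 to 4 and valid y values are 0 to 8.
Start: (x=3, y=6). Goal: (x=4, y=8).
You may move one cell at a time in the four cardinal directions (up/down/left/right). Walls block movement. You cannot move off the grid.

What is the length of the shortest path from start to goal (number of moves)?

BFS from (x=3, y=6) until reaching (x=4, y=8):
  Distance 0: (x=3, y=6)
  Distance 1: (x=3, y=5), (x=2, y=6), (x=4, y=6), (x=3, y=7)
  Distance 2: (x=3, y=4), (x=2, y=5), (x=4, y=5), (x=1, y=6), (x=2, y=7), (x=4, y=7), (x=3, y=8)
  Distance 3: (x=3, y=3), (x=2, y=4), (x=4, y=4), (x=1, y=5), (x=0, y=6), (x=1, y=7), (x=2, y=8), (x=4, y=8)  <- goal reached here
One shortest path (3 moves): (x=3, y=6) -> (x=4, y=6) -> (x=4, y=7) -> (x=4, y=8)

Answer: Shortest path length: 3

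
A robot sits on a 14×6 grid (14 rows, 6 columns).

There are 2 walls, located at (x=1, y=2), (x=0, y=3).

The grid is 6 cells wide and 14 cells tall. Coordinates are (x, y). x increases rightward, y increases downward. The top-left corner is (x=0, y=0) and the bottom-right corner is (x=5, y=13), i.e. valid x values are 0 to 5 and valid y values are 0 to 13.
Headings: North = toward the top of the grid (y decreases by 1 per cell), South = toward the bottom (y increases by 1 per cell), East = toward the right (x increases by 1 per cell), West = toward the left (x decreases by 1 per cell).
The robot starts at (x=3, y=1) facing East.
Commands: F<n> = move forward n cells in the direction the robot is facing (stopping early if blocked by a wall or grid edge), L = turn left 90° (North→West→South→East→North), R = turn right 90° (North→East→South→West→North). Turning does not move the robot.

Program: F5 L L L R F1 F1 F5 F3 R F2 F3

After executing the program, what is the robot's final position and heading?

Answer: Final position: (x=0, y=0), facing North

Derivation:
Start: (x=3, y=1), facing East
  F5: move forward 2/5 (blocked), now at (x=5, y=1)
  L: turn left, now facing North
  L: turn left, now facing West
  L: turn left, now facing South
  R: turn right, now facing West
  F1: move forward 1, now at (x=4, y=1)
  F1: move forward 1, now at (x=3, y=1)
  F5: move forward 3/5 (blocked), now at (x=0, y=1)
  F3: move forward 0/3 (blocked), now at (x=0, y=1)
  R: turn right, now facing North
  F2: move forward 1/2 (blocked), now at (x=0, y=0)
  F3: move forward 0/3 (blocked), now at (x=0, y=0)
Final: (x=0, y=0), facing North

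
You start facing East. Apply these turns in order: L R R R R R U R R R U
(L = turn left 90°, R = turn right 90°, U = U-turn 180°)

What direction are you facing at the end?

Start: East
  L (left (90° counter-clockwise)) -> North
  R (right (90° clockwise)) -> East
  R (right (90° clockwise)) -> South
  R (right (90° clockwise)) -> West
  R (right (90° clockwise)) -> North
  R (right (90° clockwise)) -> East
  U (U-turn (180°)) -> West
  R (right (90° clockwise)) -> North
  R (right (90° clockwise)) -> East
  R (right (90° clockwise)) -> South
  U (U-turn (180°)) -> North
Final: North

Answer: Final heading: North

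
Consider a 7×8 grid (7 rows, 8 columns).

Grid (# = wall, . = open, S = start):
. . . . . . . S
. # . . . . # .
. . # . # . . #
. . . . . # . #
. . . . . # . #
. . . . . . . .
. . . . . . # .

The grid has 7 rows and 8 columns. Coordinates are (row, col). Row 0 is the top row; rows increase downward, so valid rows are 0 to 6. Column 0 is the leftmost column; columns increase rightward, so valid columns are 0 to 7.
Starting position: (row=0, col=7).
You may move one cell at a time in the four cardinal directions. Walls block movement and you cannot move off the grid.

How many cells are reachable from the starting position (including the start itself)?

BFS flood-fill from (row=0, col=7):
  Distance 0: (row=0, col=7)
  Distance 1: (row=0, col=6), (row=1, col=7)
  Distance 2: (row=0, col=5)
  Distance 3: (row=0, col=4), (row=1, col=5)
  Distance 4: (row=0, col=3), (row=1, col=4), (row=2, col=5)
  Distance 5: (row=0, col=2), (row=1, col=3), (row=2, col=6)
  Distance 6: (row=0, col=1), (row=1, col=2), (row=2, col=3), (row=3, col=6)
  Distance 7: (row=0, col=0), (row=3, col=3), (row=4, col=6)
  Distance 8: (row=1, col=0), (row=3, col=2), (row=3, col=4), (row=4, col=3), (row=5, col=6)
  Distance 9: (row=2, col=0), (row=3, col=1), (row=4, col=2), (row=4, col=4), (row=5, col=3), (row=5, col=5), (row=5, col=7)
  Distance 10: (row=2, col=1), (row=3, col=0), (row=4, col=1), (row=5, col=2), (row=5, col=4), (row=6, col=3), (row=6, col=5), (row=6, col=7)
  Distance 11: (row=4, col=0), (row=5, col=1), (row=6, col=2), (row=6, col=4)
  Distance 12: (row=5, col=0), (row=6, col=1)
  Distance 13: (row=6, col=0)
Total reachable: 46 (grid has 46 open cells total)

Answer: Reachable cells: 46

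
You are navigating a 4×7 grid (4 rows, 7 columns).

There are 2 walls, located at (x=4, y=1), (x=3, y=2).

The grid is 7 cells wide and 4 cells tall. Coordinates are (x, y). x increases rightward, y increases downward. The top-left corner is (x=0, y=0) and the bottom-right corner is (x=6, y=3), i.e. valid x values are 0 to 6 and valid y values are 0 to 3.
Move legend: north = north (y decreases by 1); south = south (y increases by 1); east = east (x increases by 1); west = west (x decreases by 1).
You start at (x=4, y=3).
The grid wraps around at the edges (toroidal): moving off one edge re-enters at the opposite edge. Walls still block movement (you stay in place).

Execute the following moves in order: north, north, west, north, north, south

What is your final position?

Start: (x=4, y=3)
  north (north): (x=4, y=3) -> (x=4, y=2)
  north (north): blocked, stay at (x=4, y=2)
  west (west): blocked, stay at (x=4, y=2)
  north (north): blocked, stay at (x=4, y=2)
  north (north): blocked, stay at (x=4, y=2)
  south (south): (x=4, y=2) -> (x=4, y=3)
Final: (x=4, y=3)

Answer: Final position: (x=4, y=3)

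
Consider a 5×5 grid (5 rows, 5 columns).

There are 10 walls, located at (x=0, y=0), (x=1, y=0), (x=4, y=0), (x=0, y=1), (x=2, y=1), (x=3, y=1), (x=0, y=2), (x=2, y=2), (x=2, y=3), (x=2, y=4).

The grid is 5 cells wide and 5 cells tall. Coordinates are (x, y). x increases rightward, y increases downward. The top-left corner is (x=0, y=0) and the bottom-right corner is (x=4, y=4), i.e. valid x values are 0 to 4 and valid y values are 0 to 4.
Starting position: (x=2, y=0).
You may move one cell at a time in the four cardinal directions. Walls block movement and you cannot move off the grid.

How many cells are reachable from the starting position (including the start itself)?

Answer: Reachable cells: 2

Derivation:
BFS flood-fill from (x=2, y=0):
  Distance 0: (x=2, y=0)
  Distance 1: (x=3, y=0)
Total reachable: 2 (grid has 15 open cells total)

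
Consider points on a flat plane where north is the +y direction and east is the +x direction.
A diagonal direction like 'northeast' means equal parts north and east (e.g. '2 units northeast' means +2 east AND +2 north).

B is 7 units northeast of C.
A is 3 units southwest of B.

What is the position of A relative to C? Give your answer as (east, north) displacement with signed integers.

Answer: A is at (east=4, north=4) relative to C.

Derivation:
Place C at the origin (east=0, north=0).
  B is 7 units northeast of C: delta (east=+7, north=+7); B at (east=7, north=7).
  A is 3 units southwest of B: delta (east=-3, north=-3); A at (east=4, north=4).
Therefore A relative to C: (east=4, north=4).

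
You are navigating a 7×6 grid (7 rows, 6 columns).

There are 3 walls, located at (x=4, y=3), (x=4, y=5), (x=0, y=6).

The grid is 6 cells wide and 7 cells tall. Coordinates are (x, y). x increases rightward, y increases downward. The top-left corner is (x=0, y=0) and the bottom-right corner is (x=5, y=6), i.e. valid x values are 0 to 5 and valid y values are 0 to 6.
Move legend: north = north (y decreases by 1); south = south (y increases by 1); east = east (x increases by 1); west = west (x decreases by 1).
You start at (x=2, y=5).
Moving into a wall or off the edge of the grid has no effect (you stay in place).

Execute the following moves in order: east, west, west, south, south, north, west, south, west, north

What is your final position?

Start: (x=2, y=5)
  east (east): (x=2, y=5) -> (x=3, y=5)
  west (west): (x=3, y=5) -> (x=2, y=5)
  west (west): (x=2, y=5) -> (x=1, y=5)
  south (south): (x=1, y=5) -> (x=1, y=6)
  south (south): blocked, stay at (x=1, y=6)
  north (north): (x=1, y=6) -> (x=1, y=5)
  west (west): (x=1, y=5) -> (x=0, y=5)
  south (south): blocked, stay at (x=0, y=5)
  west (west): blocked, stay at (x=0, y=5)
  north (north): (x=0, y=5) -> (x=0, y=4)
Final: (x=0, y=4)

Answer: Final position: (x=0, y=4)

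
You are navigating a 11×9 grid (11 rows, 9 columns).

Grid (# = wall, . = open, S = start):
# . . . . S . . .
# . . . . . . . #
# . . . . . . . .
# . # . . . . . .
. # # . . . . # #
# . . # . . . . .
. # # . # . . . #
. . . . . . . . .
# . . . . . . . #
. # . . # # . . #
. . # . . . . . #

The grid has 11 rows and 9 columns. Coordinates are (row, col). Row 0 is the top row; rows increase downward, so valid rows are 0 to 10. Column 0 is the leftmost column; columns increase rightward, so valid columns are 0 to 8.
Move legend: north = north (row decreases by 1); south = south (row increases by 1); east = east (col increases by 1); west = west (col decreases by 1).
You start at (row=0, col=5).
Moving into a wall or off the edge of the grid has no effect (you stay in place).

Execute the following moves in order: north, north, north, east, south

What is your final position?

Start: (row=0, col=5)
  [×3]north (north): blocked, stay at (row=0, col=5)
  east (east): (row=0, col=5) -> (row=0, col=6)
  south (south): (row=0, col=6) -> (row=1, col=6)
Final: (row=1, col=6)

Answer: Final position: (row=1, col=6)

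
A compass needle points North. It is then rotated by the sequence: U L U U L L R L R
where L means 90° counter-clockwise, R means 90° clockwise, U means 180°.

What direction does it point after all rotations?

Answer: Final heading: North

Derivation:
Start: North
  U (U-turn (180°)) -> South
  L (left (90° counter-clockwise)) -> East
  U (U-turn (180°)) -> West
  U (U-turn (180°)) -> East
  L (left (90° counter-clockwise)) -> North
  L (left (90° counter-clockwise)) -> West
  R (right (90° clockwise)) -> North
  L (left (90° counter-clockwise)) -> West
  R (right (90° clockwise)) -> North
Final: North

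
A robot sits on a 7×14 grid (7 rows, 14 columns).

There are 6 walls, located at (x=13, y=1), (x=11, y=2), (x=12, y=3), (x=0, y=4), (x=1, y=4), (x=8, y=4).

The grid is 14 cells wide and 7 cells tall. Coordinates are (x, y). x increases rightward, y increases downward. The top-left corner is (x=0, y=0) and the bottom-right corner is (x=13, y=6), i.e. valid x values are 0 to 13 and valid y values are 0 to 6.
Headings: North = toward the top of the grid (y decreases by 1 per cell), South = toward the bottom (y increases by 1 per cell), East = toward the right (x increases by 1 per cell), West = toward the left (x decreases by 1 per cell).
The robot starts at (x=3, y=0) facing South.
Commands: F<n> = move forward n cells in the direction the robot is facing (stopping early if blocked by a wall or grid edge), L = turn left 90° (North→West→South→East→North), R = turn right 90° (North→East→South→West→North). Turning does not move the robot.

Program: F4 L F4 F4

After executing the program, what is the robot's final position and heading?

Start: (x=3, y=0), facing South
  F4: move forward 4, now at (x=3, y=4)
  L: turn left, now facing East
  F4: move forward 4, now at (x=7, y=4)
  F4: move forward 0/4 (blocked), now at (x=7, y=4)
Final: (x=7, y=4), facing East

Answer: Final position: (x=7, y=4), facing East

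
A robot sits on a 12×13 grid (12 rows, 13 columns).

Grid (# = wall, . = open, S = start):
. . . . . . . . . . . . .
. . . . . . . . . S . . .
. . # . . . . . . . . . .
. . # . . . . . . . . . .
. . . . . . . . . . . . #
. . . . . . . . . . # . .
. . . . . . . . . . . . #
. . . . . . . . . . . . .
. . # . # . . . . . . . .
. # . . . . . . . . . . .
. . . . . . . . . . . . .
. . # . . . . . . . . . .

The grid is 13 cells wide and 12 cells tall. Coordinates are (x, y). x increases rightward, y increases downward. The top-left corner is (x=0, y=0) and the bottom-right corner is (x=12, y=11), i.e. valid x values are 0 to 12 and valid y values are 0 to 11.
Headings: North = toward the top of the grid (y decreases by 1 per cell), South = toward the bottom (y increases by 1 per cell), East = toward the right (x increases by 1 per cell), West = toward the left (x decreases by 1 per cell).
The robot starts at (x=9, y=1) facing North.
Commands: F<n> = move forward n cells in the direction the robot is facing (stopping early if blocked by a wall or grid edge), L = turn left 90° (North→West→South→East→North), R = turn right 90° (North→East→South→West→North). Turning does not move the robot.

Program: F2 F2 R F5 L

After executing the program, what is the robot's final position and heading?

Start: (x=9, y=1), facing North
  F2: move forward 1/2 (blocked), now at (x=9, y=0)
  F2: move forward 0/2 (blocked), now at (x=9, y=0)
  R: turn right, now facing East
  F5: move forward 3/5 (blocked), now at (x=12, y=0)
  L: turn left, now facing North
Final: (x=12, y=0), facing North

Answer: Final position: (x=12, y=0), facing North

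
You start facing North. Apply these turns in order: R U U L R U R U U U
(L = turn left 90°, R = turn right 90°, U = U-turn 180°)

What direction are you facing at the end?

Answer: Final heading: South

Derivation:
Start: North
  R (right (90° clockwise)) -> East
  U (U-turn (180°)) -> West
  U (U-turn (180°)) -> East
  L (left (90° counter-clockwise)) -> North
  R (right (90° clockwise)) -> East
  U (U-turn (180°)) -> West
  R (right (90° clockwise)) -> North
  U (U-turn (180°)) -> South
  U (U-turn (180°)) -> North
  U (U-turn (180°)) -> South
Final: South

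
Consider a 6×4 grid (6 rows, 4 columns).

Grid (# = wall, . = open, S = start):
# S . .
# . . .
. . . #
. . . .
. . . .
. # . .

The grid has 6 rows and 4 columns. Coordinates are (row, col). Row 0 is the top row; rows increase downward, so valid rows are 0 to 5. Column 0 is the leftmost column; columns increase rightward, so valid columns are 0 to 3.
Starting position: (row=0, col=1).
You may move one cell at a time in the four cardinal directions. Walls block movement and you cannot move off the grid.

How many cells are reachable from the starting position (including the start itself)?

Answer: Reachable cells: 20

Derivation:
BFS flood-fill from (row=0, col=1):
  Distance 0: (row=0, col=1)
  Distance 1: (row=0, col=2), (row=1, col=1)
  Distance 2: (row=0, col=3), (row=1, col=2), (row=2, col=1)
  Distance 3: (row=1, col=3), (row=2, col=0), (row=2, col=2), (row=3, col=1)
  Distance 4: (row=3, col=0), (row=3, col=2), (row=4, col=1)
  Distance 5: (row=3, col=3), (row=4, col=0), (row=4, col=2)
  Distance 6: (row=4, col=3), (row=5, col=0), (row=5, col=2)
  Distance 7: (row=5, col=3)
Total reachable: 20 (grid has 20 open cells total)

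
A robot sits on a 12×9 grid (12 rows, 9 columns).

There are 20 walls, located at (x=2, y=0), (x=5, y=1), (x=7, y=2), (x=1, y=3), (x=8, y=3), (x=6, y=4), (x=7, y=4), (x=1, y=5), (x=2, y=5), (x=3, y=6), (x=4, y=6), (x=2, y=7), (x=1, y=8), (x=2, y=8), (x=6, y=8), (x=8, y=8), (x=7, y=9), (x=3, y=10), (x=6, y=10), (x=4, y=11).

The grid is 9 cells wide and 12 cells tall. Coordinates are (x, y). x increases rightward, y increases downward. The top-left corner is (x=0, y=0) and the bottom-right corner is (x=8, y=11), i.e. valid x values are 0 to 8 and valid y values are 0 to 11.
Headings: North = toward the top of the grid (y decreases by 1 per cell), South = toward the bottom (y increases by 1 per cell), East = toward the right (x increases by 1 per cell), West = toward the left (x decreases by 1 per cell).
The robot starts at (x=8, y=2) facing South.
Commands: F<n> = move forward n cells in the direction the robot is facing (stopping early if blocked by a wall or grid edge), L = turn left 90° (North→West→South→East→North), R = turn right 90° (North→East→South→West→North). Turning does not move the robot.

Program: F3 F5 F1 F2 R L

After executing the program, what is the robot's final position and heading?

Answer: Final position: (x=8, y=2), facing South

Derivation:
Start: (x=8, y=2), facing South
  F3: move forward 0/3 (blocked), now at (x=8, y=2)
  F5: move forward 0/5 (blocked), now at (x=8, y=2)
  F1: move forward 0/1 (blocked), now at (x=8, y=2)
  F2: move forward 0/2 (blocked), now at (x=8, y=2)
  R: turn right, now facing West
  L: turn left, now facing South
Final: (x=8, y=2), facing South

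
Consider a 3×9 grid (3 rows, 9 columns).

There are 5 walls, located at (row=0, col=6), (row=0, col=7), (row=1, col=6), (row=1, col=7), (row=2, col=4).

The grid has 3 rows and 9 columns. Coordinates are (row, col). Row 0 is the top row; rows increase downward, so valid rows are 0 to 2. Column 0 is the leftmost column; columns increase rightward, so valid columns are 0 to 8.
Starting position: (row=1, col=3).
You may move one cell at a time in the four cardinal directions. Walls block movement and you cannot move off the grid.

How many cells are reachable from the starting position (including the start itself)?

BFS flood-fill from (row=1, col=3):
  Distance 0: (row=1, col=3)
  Distance 1: (row=0, col=3), (row=1, col=2), (row=1, col=4), (row=2, col=3)
  Distance 2: (row=0, col=2), (row=0, col=4), (row=1, col=1), (row=1, col=5), (row=2, col=2)
  Distance 3: (row=0, col=1), (row=0, col=5), (row=1, col=0), (row=2, col=1), (row=2, col=5)
  Distance 4: (row=0, col=0), (row=2, col=0), (row=2, col=6)
  Distance 5: (row=2, col=7)
  Distance 6: (row=2, col=8)
  Distance 7: (row=1, col=8)
  Distance 8: (row=0, col=8)
Total reachable: 22 (grid has 22 open cells total)

Answer: Reachable cells: 22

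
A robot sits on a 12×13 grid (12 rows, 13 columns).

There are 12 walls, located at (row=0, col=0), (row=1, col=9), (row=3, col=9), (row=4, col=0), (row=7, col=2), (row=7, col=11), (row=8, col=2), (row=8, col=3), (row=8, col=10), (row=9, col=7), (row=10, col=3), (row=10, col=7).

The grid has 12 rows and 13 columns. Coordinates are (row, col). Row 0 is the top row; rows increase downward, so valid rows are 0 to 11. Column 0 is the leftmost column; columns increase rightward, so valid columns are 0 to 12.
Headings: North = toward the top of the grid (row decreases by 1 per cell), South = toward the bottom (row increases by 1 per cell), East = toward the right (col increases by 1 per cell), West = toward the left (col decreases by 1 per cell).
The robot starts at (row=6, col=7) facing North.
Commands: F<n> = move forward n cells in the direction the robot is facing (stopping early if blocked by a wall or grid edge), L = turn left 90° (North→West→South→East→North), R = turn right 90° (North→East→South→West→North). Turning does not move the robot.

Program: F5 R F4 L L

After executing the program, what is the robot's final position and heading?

Answer: Final position: (row=1, col=8), facing West

Derivation:
Start: (row=6, col=7), facing North
  F5: move forward 5, now at (row=1, col=7)
  R: turn right, now facing East
  F4: move forward 1/4 (blocked), now at (row=1, col=8)
  L: turn left, now facing North
  L: turn left, now facing West
Final: (row=1, col=8), facing West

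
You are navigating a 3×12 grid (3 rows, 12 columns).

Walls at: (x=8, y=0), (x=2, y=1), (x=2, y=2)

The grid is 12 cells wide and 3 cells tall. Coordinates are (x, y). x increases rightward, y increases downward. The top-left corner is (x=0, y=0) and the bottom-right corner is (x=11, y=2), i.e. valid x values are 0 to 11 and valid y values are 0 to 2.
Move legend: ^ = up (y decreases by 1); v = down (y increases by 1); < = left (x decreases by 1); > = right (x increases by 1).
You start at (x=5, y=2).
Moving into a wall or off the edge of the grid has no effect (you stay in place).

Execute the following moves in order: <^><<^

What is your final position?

Start: (x=5, y=2)
  < (left): (x=5, y=2) -> (x=4, y=2)
  ^ (up): (x=4, y=2) -> (x=4, y=1)
  > (right): (x=4, y=1) -> (x=5, y=1)
  < (left): (x=5, y=1) -> (x=4, y=1)
  < (left): (x=4, y=1) -> (x=3, y=1)
  ^ (up): (x=3, y=1) -> (x=3, y=0)
Final: (x=3, y=0)

Answer: Final position: (x=3, y=0)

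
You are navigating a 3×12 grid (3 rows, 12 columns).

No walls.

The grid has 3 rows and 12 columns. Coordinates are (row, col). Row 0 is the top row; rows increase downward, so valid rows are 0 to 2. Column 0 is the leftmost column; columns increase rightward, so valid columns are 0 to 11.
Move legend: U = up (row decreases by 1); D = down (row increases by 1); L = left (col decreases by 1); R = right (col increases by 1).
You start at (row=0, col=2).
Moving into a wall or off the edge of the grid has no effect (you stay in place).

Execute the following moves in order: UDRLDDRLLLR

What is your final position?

Answer: Final position: (row=2, col=1)

Derivation:
Start: (row=0, col=2)
  U (up): blocked, stay at (row=0, col=2)
  D (down): (row=0, col=2) -> (row=1, col=2)
  R (right): (row=1, col=2) -> (row=1, col=3)
  L (left): (row=1, col=3) -> (row=1, col=2)
  D (down): (row=1, col=2) -> (row=2, col=2)
  D (down): blocked, stay at (row=2, col=2)
  R (right): (row=2, col=2) -> (row=2, col=3)
  L (left): (row=2, col=3) -> (row=2, col=2)
  L (left): (row=2, col=2) -> (row=2, col=1)
  L (left): (row=2, col=1) -> (row=2, col=0)
  R (right): (row=2, col=0) -> (row=2, col=1)
Final: (row=2, col=1)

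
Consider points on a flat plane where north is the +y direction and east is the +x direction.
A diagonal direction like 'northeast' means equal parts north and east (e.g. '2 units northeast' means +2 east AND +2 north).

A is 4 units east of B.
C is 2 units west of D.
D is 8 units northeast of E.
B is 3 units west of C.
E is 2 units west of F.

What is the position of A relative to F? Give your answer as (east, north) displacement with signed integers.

Answer: A is at (east=5, north=8) relative to F.

Derivation:
Place F at the origin (east=0, north=0).
  E is 2 units west of F: delta (east=-2, north=+0); E at (east=-2, north=0).
  D is 8 units northeast of E: delta (east=+8, north=+8); D at (east=6, north=8).
  C is 2 units west of D: delta (east=-2, north=+0); C at (east=4, north=8).
  B is 3 units west of C: delta (east=-3, north=+0); B at (east=1, north=8).
  A is 4 units east of B: delta (east=+4, north=+0); A at (east=5, north=8).
Therefore A relative to F: (east=5, north=8).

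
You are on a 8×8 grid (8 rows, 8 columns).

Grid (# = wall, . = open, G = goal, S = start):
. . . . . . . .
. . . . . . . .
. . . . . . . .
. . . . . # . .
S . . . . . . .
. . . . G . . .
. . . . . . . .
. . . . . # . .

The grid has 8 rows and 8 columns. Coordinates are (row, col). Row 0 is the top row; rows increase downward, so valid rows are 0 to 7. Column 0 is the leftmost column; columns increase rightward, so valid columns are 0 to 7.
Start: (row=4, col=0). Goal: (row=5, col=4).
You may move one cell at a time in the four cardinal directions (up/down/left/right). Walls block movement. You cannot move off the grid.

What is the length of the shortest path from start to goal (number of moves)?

BFS from (row=4, col=0) until reaching (row=5, col=4):
  Distance 0: (row=4, col=0)
  Distance 1: (row=3, col=0), (row=4, col=1), (row=5, col=0)
  Distance 2: (row=2, col=0), (row=3, col=1), (row=4, col=2), (row=5, col=1), (row=6, col=0)
  Distance 3: (row=1, col=0), (row=2, col=1), (row=3, col=2), (row=4, col=3), (row=5, col=2), (row=6, col=1), (row=7, col=0)
  Distance 4: (row=0, col=0), (row=1, col=1), (row=2, col=2), (row=3, col=3), (row=4, col=4), (row=5, col=3), (row=6, col=2), (row=7, col=1)
  Distance 5: (row=0, col=1), (row=1, col=2), (row=2, col=3), (row=3, col=4), (row=4, col=5), (row=5, col=4), (row=6, col=3), (row=7, col=2)  <- goal reached here
One shortest path (5 moves): (row=4, col=0) -> (row=4, col=1) -> (row=4, col=2) -> (row=4, col=3) -> (row=4, col=4) -> (row=5, col=4)

Answer: Shortest path length: 5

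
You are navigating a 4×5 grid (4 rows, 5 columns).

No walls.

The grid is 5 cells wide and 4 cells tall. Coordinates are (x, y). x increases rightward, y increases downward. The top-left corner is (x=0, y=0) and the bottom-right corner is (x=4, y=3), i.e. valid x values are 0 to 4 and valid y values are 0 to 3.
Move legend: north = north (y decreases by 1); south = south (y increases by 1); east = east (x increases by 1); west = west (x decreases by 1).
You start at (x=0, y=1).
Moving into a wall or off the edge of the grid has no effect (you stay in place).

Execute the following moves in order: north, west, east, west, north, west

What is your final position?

Answer: Final position: (x=0, y=0)

Derivation:
Start: (x=0, y=1)
  north (north): (x=0, y=1) -> (x=0, y=0)
  west (west): blocked, stay at (x=0, y=0)
  east (east): (x=0, y=0) -> (x=1, y=0)
  west (west): (x=1, y=0) -> (x=0, y=0)
  north (north): blocked, stay at (x=0, y=0)
  west (west): blocked, stay at (x=0, y=0)
Final: (x=0, y=0)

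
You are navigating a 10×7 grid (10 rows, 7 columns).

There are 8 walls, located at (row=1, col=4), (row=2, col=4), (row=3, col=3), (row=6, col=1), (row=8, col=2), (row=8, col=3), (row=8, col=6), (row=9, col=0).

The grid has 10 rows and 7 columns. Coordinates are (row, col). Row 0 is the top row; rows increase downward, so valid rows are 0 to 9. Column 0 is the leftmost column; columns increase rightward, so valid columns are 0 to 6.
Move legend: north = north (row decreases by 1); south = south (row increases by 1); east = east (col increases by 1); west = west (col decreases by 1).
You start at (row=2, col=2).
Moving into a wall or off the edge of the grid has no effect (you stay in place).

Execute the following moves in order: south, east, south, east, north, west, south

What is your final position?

Start: (row=2, col=2)
  south (south): (row=2, col=2) -> (row=3, col=2)
  east (east): blocked, stay at (row=3, col=2)
  south (south): (row=3, col=2) -> (row=4, col=2)
  east (east): (row=4, col=2) -> (row=4, col=3)
  north (north): blocked, stay at (row=4, col=3)
  west (west): (row=4, col=3) -> (row=4, col=2)
  south (south): (row=4, col=2) -> (row=5, col=2)
Final: (row=5, col=2)

Answer: Final position: (row=5, col=2)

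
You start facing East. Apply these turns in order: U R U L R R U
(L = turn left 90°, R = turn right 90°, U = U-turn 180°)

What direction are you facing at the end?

Answer: Final heading: East

Derivation:
Start: East
  U (U-turn (180°)) -> West
  R (right (90° clockwise)) -> North
  U (U-turn (180°)) -> South
  L (left (90° counter-clockwise)) -> East
  R (right (90° clockwise)) -> South
  R (right (90° clockwise)) -> West
  U (U-turn (180°)) -> East
Final: East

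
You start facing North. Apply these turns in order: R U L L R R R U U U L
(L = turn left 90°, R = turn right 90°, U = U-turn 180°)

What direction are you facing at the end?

Answer: Final heading: East

Derivation:
Start: North
  R (right (90° clockwise)) -> East
  U (U-turn (180°)) -> West
  L (left (90° counter-clockwise)) -> South
  L (left (90° counter-clockwise)) -> East
  R (right (90° clockwise)) -> South
  R (right (90° clockwise)) -> West
  R (right (90° clockwise)) -> North
  U (U-turn (180°)) -> South
  U (U-turn (180°)) -> North
  U (U-turn (180°)) -> South
  L (left (90° counter-clockwise)) -> East
Final: East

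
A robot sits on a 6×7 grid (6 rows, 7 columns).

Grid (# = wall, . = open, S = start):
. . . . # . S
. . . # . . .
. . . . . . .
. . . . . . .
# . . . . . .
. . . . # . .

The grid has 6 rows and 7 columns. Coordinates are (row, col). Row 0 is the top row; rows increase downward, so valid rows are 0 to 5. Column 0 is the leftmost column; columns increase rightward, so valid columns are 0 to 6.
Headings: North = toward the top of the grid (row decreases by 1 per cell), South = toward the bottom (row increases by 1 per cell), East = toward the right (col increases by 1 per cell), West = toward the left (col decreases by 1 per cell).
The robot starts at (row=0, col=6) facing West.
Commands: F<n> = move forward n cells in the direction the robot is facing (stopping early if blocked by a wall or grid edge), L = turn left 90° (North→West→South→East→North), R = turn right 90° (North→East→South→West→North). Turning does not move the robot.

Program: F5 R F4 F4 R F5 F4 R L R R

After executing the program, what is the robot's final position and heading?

Start: (row=0, col=6), facing West
  F5: move forward 1/5 (blocked), now at (row=0, col=5)
  R: turn right, now facing North
  F4: move forward 0/4 (blocked), now at (row=0, col=5)
  F4: move forward 0/4 (blocked), now at (row=0, col=5)
  R: turn right, now facing East
  F5: move forward 1/5 (blocked), now at (row=0, col=6)
  F4: move forward 0/4 (blocked), now at (row=0, col=6)
  R: turn right, now facing South
  L: turn left, now facing East
  R: turn right, now facing South
  R: turn right, now facing West
Final: (row=0, col=6), facing West

Answer: Final position: (row=0, col=6), facing West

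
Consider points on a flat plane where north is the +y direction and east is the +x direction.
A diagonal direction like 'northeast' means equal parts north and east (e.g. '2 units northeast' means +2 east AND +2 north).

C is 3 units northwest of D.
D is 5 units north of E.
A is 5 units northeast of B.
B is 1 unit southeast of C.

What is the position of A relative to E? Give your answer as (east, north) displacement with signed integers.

Answer: A is at (east=3, north=12) relative to E.

Derivation:
Place E at the origin (east=0, north=0).
  D is 5 units north of E: delta (east=+0, north=+5); D at (east=0, north=5).
  C is 3 units northwest of D: delta (east=-3, north=+3); C at (east=-3, north=8).
  B is 1 unit southeast of C: delta (east=+1, north=-1); B at (east=-2, north=7).
  A is 5 units northeast of B: delta (east=+5, north=+5); A at (east=3, north=12).
Therefore A relative to E: (east=3, north=12).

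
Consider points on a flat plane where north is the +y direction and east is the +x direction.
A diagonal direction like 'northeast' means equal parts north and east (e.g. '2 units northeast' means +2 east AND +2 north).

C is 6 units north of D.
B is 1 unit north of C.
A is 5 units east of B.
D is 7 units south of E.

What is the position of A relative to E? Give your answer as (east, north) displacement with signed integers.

Answer: A is at (east=5, north=0) relative to E.

Derivation:
Place E at the origin (east=0, north=0).
  D is 7 units south of E: delta (east=+0, north=-7); D at (east=0, north=-7).
  C is 6 units north of D: delta (east=+0, north=+6); C at (east=0, north=-1).
  B is 1 unit north of C: delta (east=+0, north=+1); B at (east=0, north=0).
  A is 5 units east of B: delta (east=+5, north=+0); A at (east=5, north=0).
Therefore A relative to E: (east=5, north=0).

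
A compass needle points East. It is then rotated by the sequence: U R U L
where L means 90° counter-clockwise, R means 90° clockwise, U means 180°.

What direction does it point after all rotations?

Answer: Final heading: East

Derivation:
Start: East
  U (U-turn (180°)) -> West
  R (right (90° clockwise)) -> North
  U (U-turn (180°)) -> South
  L (left (90° counter-clockwise)) -> East
Final: East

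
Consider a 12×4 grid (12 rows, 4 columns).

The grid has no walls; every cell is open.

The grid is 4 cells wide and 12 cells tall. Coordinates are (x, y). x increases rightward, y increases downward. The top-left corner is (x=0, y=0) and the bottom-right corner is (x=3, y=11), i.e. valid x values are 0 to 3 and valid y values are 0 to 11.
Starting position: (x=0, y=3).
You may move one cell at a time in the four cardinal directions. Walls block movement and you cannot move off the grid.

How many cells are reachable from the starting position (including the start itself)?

Answer: Reachable cells: 48

Derivation:
BFS flood-fill from (x=0, y=3):
  Distance 0: (x=0, y=3)
  Distance 1: (x=0, y=2), (x=1, y=3), (x=0, y=4)
  Distance 2: (x=0, y=1), (x=1, y=2), (x=2, y=3), (x=1, y=4), (x=0, y=5)
  Distance 3: (x=0, y=0), (x=1, y=1), (x=2, y=2), (x=3, y=3), (x=2, y=4), (x=1, y=5), (x=0, y=6)
  Distance 4: (x=1, y=0), (x=2, y=1), (x=3, y=2), (x=3, y=4), (x=2, y=5), (x=1, y=6), (x=0, y=7)
  Distance 5: (x=2, y=0), (x=3, y=1), (x=3, y=5), (x=2, y=6), (x=1, y=7), (x=0, y=8)
  Distance 6: (x=3, y=0), (x=3, y=6), (x=2, y=7), (x=1, y=8), (x=0, y=9)
  Distance 7: (x=3, y=7), (x=2, y=8), (x=1, y=9), (x=0, y=10)
  Distance 8: (x=3, y=8), (x=2, y=9), (x=1, y=10), (x=0, y=11)
  Distance 9: (x=3, y=9), (x=2, y=10), (x=1, y=11)
  Distance 10: (x=3, y=10), (x=2, y=11)
  Distance 11: (x=3, y=11)
Total reachable: 48 (grid has 48 open cells total)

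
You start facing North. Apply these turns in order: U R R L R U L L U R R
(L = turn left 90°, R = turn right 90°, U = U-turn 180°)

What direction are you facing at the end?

Start: North
  U (U-turn (180°)) -> South
  R (right (90° clockwise)) -> West
  R (right (90° clockwise)) -> North
  L (left (90° counter-clockwise)) -> West
  R (right (90° clockwise)) -> North
  U (U-turn (180°)) -> South
  L (left (90° counter-clockwise)) -> East
  L (left (90° counter-clockwise)) -> North
  U (U-turn (180°)) -> South
  R (right (90° clockwise)) -> West
  R (right (90° clockwise)) -> North
Final: North

Answer: Final heading: North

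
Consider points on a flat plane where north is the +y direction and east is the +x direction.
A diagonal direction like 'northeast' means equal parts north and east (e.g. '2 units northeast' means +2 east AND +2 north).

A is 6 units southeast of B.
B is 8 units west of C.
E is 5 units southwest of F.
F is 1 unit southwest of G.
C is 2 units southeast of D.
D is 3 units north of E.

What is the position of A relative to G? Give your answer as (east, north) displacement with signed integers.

Place G at the origin (east=0, north=0).
  F is 1 unit southwest of G: delta (east=-1, north=-1); F at (east=-1, north=-1).
  E is 5 units southwest of F: delta (east=-5, north=-5); E at (east=-6, north=-6).
  D is 3 units north of E: delta (east=+0, north=+3); D at (east=-6, north=-3).
  C is 2 units southeast of D: delta (east=+2, north=-2); C at (east=-4, north=-5).
  B is 8 units west of C: delta (east=-8, north=+0); B at (east=-12, north=-5).
  A is 6 units southeast of B: delta (east=+6, north=-6); A at (east=-6, north=-11).
Therefore A relative to G: (east=-6, north=-11).

Answer: A is at (east=-6, north=-11) relative to G.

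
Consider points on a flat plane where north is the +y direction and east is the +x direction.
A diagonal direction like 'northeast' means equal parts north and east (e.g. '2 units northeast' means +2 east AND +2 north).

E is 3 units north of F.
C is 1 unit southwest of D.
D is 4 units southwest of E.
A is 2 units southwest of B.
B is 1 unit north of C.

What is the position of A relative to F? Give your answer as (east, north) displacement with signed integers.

Answer: A is at (east=-7, north=-3) relative to F.

Derivation:
Place F at the origin (east=0, north=0).
  E is 3 units north of F: delta (east=+0, north=+3); E at (east=0, north=3).
  D is 4 units southwest of E: delta (east=-4, north=-4); D at (east=-4, north=-1).
  C is 1 unit southwest of D: delta (east=-1, north=-1); C at (east=-5, north=-2).
  B is 1 unit north of C: delta (east=+0, north=+1); B at (east=-5, north=-1).
  A is 2 units southwest of B: delta (east=-2, north=-2); A at (east=-7, north=-3).
Therefore A relative to F: (east=-7, north=-3).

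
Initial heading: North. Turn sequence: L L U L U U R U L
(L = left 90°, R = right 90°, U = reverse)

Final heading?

Start: North
  L (left (90° counter-clockwise)) -> West
  L (left (90° counter-clockwise)) -> South
  U (U-turn (180°)) -> North
  L (left (90° counter-clockwise)) -> West
  U (U-turn (180°)) -> East
  U (U-turn (180°)) -> West
  R (right (90° clockwise)) -> North
  U (U-turn (180°)) -> South
  L (left (90° counter-clockwise)) -> East
Final: East

Answer: Final heading: East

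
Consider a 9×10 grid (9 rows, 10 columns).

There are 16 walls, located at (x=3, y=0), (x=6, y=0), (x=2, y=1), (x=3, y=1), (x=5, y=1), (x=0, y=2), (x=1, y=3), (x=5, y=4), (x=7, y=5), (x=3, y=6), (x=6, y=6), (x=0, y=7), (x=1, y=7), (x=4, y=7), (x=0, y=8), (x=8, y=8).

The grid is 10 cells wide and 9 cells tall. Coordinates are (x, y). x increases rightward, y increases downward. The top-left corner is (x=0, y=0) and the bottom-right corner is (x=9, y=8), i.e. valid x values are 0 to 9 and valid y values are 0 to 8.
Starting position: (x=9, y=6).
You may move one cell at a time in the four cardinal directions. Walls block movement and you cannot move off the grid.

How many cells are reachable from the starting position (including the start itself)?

Answer: Reachable cells: 74

Derivation:
BFS flood-fill from (x=9, y=6):
  Distance 0: (x=9, y=6)
  Distance 1: (x=9, y=5), (x=8, y=6), (x=9, y=7)
  Distance 2: (x=9, y=4), (x=8, y=5), (x=7, y=6), (x=8, y=7), (x=9, y=8)
  Distance 3: (x=9, y=3), (x=8, y=4), (x=7, y=7)
  Distance 4: (x=9, y=2), (x=8, y=3), (x=7, y=4), (x=6, y=7), (x=7, y=8)
  Distance 5: (x=9, y=1), (x=8, y=2), (x=7, y=3), (x=6, y=4), (x=5, y=7), (x=6, y=8)
  Distance 6: (x=9, y=0), (x=8, y=1), (x=7, y=2), (x=6, y=3), (x=6, y=5), (x=5, y=6), (x=5, y=8)
  Distance 7: (x=8, y=0), (x=7, y=1), (x=6, y=2), (x=5, y=3), (x=5, y=5), (x=4, y=6), (x=4, y=8)
  Distance 8: (x=7, y=0), (x=6, y=1), (x=5, y=2), (x=4, y=3), (x=4, y=5), (x=3, y=8)
  Distance 9: (x=4, y=2), (x=3, y=3), (x=4, y=4), (x=3, y=5), (x=3, y=7), (x=2, y=8)
  Distance 10: (x=4, y=1), (x=3, y=2), (x=2, y=3), (x=3, y=4), (x=2, y=5), (x=2, y=7), (x=1, y=8)
  Distance 11: (x=4, y=0), (x=2, y=2), (x=2, y=4), (x=1, y=5), (x=2, y=6)
  Distance 12: (x=5, y=0), (x=1, y=2), (x=1, y=4), (x=0, y=5), (x=1, y=6)
  Distance 13: (x=1, y=1), (x=0, y=4), (x=0, y=6)
  Distance 14: (x=1, y=0), (x=0, y=1), (x=0, y=3)
  Distance 15: (x=0, y=0), (x=2, y=0)
Total reachable: 74 (grid has 74 open cells total)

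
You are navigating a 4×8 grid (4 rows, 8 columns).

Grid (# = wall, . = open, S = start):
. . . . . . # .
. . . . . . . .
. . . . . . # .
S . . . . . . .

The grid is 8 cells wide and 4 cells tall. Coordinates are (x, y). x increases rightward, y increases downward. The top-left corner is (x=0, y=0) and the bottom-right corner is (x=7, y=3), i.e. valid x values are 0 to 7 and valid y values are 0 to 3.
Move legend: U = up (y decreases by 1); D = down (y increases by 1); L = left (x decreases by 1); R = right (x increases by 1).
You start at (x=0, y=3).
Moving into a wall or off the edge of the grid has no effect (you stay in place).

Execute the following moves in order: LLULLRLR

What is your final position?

Answer: Final position: (x=1, y=2)

Derivation:
Start: (x=0, y=3)
  L (left): blocked, stay at (x=0, y=3)
  L (left): blocked, stay at (x=0, y=3)
  U (up): (x=0, y=3) -> (x=0, y=2)
  L (left): blocked, stay at (x=0, y=2)
  L (left): blocked, stay at (x=0, y=2)
  R (right): (x=0, y=2) -> (x=1, y=2)
  L (left): (x=1, y=2) -> (x=0, y=2)
  R (right): (x=0, y=2) -> (x=1, y=2)
Final: (x=1, y=2)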